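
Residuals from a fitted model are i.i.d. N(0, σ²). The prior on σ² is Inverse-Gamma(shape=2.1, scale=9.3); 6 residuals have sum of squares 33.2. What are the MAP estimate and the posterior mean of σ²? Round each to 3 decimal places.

σ²_MAP = 4.246, E[σ²|data] = 6.317

Posterior: Inverse-Gamma(shape = 2.1+6/2 = 5.1, scale = 9.3+33.2/2 = 25.9).
Mode = β/(α+1) = 25.9/6.1 = 4.246.
Mean = β/(α−1) = 25.9/4.1 = 6.317.
The mean is pulled above the mode by the posterior's right skew.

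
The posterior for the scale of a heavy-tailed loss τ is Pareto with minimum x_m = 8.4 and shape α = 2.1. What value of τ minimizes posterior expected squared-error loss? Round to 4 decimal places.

The Pareto density is strictly decreasing on [x_m, ∞), so the mode is x_m = 8.4000.
Mean = α·x_m/(α−1) = 2.1·8.4/1.1 = 16.0364.
Squared-error loss ⇒ the optimal estimator is the posterior mean.

16.0364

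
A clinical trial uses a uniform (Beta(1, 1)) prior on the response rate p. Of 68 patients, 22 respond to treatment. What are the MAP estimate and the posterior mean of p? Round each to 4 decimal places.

Posterior: Beta(1+22, 1+46) = Beta(23, 47).
Mode = (23−1)/(23+47−2) = 22/68 = 0.3235.
With a flat prior the MAP equals the MLE, 22/68.
Mean = 23/(23+47) = 23/70 = 0.3286.
Mean > mode: the posterior has a right tail.

MAP = 0.3235; posterior mean = 0.3286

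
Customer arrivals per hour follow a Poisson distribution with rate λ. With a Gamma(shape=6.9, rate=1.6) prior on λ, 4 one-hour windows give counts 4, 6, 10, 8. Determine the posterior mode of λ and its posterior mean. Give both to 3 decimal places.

MAP: 6.054. Posterior mean: 6.232.

Σ counts = 28. Posterior: Gamma(shape = 6.9+28 = 34.9, rate = 1.6+4 = 5.6).
Mode = (α−1)/β = 33.9/5.6 = 6.054.
Mean = α/β = 34.9/5.6 = 6.232.
Right-skewed posterior ⇒ mode < mean.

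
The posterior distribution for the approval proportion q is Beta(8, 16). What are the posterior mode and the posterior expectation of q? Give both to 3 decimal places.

MAP = 0.318, posterior mean = 0.333

Mode = (8−1)/(8+16−2) = 7/22 = 0.318.
Mean = 8/(8+16) = 8/24 = 0.333.
The posterior is right-skewed, so the mean exceeds the mode.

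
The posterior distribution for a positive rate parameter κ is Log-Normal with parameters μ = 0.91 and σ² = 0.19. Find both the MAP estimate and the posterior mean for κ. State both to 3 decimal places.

Mode = exp(μ − σ²) = exp(0.72) = 2.054.
Mean = exp(μ + σ²/2) = exp(1.005) = 2.732.

κ_MAP = 2.054, E[κ|data] = 2.732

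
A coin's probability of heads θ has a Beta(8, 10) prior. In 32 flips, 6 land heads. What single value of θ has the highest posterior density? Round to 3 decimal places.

0.271

Posterior: Beta(8+6, 10+26) = Beta(14, 36).
Mode = (14−1)/(14+36−2) = 13/48 = 0.271.
Mean = 14/(14+36) = 14/50 = 0.280.
This is the posterior mode — the MAP estimate.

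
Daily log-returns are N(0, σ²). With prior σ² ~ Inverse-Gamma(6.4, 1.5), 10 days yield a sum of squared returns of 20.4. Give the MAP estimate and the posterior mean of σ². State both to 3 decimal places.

σ²_MAP = 0.944, E[σ²|data] = 1.125

Posterior: Inverse-Gamma(shape = 6.4+10/2 = 11.4, scale = 1.5+20.4/2 = 11.7).
Mode = β/(α+1) = 11.7/12.4 = 0.944.
Mean = β/(α−1) = 11.7/10.4 = 1.125.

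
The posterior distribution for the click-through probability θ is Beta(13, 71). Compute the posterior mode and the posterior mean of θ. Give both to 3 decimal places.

θ_MAP = 0.146, E[θ|data] = 0.155

Mode = (13−1)/(13+71−2) = 12/82 = 0.146.
Mean = 13/(13+71) = 13/84 = 0.155.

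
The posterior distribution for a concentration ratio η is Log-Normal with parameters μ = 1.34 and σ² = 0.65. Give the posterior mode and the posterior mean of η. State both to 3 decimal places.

η_MAP = 1.994, E[η|data] = 5.286

Mode = exp(μ − σ²) = exp(0.69) = 1.994.
Mean = exp(μ + σ²/2) = exp(1.665) = 5.286.
Mean > mode: the posterior has a right tail.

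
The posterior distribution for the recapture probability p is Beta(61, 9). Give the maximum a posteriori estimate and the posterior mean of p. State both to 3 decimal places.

Mode = (61−1)/(61+9−2) = 60/68 = 0.882.
Mean = 61/(61+9) = 61/70 = 0.871.
Left-skewed posterior ⇒ mean < mode.

MAP = 0.882, posterior mean = 0.871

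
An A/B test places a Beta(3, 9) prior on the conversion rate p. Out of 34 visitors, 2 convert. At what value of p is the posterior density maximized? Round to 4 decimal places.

Posterior: Beta(3+2, 9+32) = Beta(5, 41).
Mode = (5−1)/(5+41−2) = 4/44 = 0.0909.
Mean = 5/(5+41) = 5/46 = 0.1087.
This is the posterior mode — the MAP estimate.

0.0909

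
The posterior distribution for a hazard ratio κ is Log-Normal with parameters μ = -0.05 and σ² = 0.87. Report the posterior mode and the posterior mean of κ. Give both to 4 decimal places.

MAP = 0.3985, posterior mean = 1.4696

Mode = exp(μ − σ²) = exp(-0.92) = 0.3985.
Mean = exp(μ + σ²/2) = exp(0.385) = 1.4696.
The posterior is right-skewed, so the mean exceeds the mode.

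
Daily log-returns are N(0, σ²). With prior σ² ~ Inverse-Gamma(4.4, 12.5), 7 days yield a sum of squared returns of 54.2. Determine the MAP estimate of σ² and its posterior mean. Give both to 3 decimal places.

MAP: 4.449. Posterior mean: 5.739.

Posterior: Inverse-Gamma(shape = 4.4+7/2 = 7.9, scale = 12.5+54.2/2 = 39.6).
Mode = β/(α+1) = 39.6/8.9 = 4.449.
Mean = β/(α−1) = 39.6/6.9 = 5.739.
The mean is pulled above the mode by the posterior's right skew.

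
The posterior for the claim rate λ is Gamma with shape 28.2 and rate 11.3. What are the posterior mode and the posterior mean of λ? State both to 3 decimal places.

Mode = (α−1)/β = 27.2/11.3 = 2.407.
Mean = α/β = 28.2/11.3 = 2.496.

MAP: 2.407. Posterior mean: 2.496.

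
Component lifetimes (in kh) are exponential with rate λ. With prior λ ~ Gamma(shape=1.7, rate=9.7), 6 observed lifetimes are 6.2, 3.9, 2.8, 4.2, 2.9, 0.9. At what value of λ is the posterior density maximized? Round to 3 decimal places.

0.219

Σ times = 20.9. Posterior: Gamma(shape = 1.7+6 = 7.7, rate = 9.7+20.9 = 30.6).
Mode = (α−1)/β = 6.7/30.6 = 0.219.
Mean = α/β = 7.7/30.6 = 0.252.
This is the posterior mode — the MAP estimate.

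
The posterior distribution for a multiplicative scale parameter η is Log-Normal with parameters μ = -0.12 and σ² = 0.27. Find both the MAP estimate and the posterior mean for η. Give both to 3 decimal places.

MAP = 0.677, posterior mean = 1.015

Mode = exp(μ − σ²) = exp(-0.39) = 0.677.
Mean = exp(μ + σ²/2) = exp(0.015) = 1.015.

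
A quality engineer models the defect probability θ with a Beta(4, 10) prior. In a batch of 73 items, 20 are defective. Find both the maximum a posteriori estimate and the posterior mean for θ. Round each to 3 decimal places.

MAP: 0.271. Posterior mean: 0.276.

Posterior: Beta(4+20, 10+53) = Beta(24, 63).
Mode = (24−1)/(24+63−2) = 23/85 = 0.271.
Mean = 24/(24+63) = 24/87 = 0.276.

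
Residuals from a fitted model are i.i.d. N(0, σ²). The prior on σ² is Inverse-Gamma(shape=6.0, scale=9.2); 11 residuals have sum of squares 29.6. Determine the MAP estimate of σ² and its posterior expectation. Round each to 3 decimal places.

MAP estimate = 1.920, posterior expectation = 2.286

Posterior: Inverse-Gamma(shape = 6.0+11/2 = 11.5, scale = 9.2+29.6/2 = 24.0).
Mode = β/(α+1) = 24.0/12.5 = 1.920.
Mean = β/(α−1) = 24.0/10.5 = 2.286.
Mean > mode: the posterior has a right tail.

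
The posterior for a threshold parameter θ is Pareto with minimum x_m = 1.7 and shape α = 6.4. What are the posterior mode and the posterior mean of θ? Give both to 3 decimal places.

The Pareto density is strictly decreasing on [x_m, ∞), so the mode is x_m = 1.700.
Mean = α·x_m/(α−1) = 6.4·1.7/5.4 = 2.015.

MAP: 1.700. Posterior mean: 2.015.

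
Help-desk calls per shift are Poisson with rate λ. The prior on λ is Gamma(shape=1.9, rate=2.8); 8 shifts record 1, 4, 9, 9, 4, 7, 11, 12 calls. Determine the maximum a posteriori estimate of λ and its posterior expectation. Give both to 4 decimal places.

Σ counts = 57. Posterior: Gamma(shape = 1.9+57 = 58.9, rate = 2.8+8 = 10.8).
Mode = (α−1)/β = 57.9/10.8 = 5.3611.
Mean = α/β = 58.9/10.8 = 5.4537.
The posterior is right-skewed, so the mean exceeds the mode.

λ_MAP = 5.3611, E[λ|data] = 5.4537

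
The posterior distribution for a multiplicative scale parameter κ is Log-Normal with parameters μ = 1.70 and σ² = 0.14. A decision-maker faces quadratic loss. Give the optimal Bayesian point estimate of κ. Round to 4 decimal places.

5.8709

Mode = exp(μ − σ²) = exp(1.56) = 4.7588.
Mean = exp(μ + σ²/2) = exp(1.770) = 5.8709.
Quadratic loss ⇒ the optimal estimator is the posterior mean.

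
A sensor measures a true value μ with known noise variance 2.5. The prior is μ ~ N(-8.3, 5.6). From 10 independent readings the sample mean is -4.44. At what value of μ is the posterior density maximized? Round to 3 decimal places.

-4.605

Posterior for μ is Normal. Precision-weighted mean: (1/5.6·-8.3 + 10/2.5·-4.44) / (1/5.6 + 10/2.5) = -4.605.
A Normal posterior is symmetric, so mode = mean.
This is the posterior mode — the MAP estimate.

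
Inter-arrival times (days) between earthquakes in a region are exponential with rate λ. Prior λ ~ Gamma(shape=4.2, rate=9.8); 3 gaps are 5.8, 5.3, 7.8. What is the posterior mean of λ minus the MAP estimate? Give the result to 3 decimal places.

Σ times = 18.9. Posterior: Gamma(shape = 4.2+3 = 7.2, rate = 9.8+18.9 = 28.7).
Mode = (α−1)/β = 6.2/28.7 = 0.216.
Mean = α/β = 7.2/28.7 = 0.251.
Difference = 0.251 − 0.216 = 0.035.

0.035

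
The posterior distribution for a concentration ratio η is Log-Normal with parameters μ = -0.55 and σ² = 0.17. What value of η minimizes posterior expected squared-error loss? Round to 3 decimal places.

0.628

Mode = exp(μ − σ²) = exp(-0.72) = 0.487.
Mean = exp(μ + σ²/2) = exp(-0.465) = 0.628.
Squared-error loss ⇒ the optimal estimator is the posterior mean.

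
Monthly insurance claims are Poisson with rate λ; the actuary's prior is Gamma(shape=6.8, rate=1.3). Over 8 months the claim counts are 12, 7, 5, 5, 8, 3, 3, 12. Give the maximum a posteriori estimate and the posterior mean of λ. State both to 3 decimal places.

MAP = 6.538; posterior mean = 6.645

Σ counts = 55. Posterior: Gamma(shape = 6.8+55 = 61.8, rate = 1.3+8 = 9.3).
Mode = (α−1)/β = 60.8/9.3 = 6.538.
Mean = α/β = 61.8/9.3 = 6.645.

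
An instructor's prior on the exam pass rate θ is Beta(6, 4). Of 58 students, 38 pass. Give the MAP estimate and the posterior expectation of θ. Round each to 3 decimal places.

Posterior: Beta(6+38, 4+20) = Beta(44, 24).
Mode = (44−1)/(44+24−2) = 43/66 = 0.652.
Mean = 44/(44+24) = 44/68 = 0.647.

MAP = 0.652, posterior mean = 0.647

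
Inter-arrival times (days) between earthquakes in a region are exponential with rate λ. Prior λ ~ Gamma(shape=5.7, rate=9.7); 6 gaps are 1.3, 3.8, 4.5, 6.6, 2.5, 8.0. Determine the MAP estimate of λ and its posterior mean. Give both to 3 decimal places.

Σ times = 26.7. Posterior: Gamma(shape = 5.7+6 = 11.7, rate = 9.7+26.7 = 36.4).
Mode = (α−1)/β = 10.7/36.4 = 0.294.
Mean = α/β = 11.7/36.4 = 0.321.

MAP = 0.294, posterior mean = 0.321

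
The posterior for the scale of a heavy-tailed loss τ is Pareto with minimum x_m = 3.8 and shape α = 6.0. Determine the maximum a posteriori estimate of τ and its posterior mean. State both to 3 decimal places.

MAP: 3.800. Posterior mean: 4.560.

The Pareto density is strictly decreasing on [x_m, ∞), so the mode is x_m = 3.800.
Mean = α·x_m/(α−1) = 6.0·3.8/5.0 = 4.560.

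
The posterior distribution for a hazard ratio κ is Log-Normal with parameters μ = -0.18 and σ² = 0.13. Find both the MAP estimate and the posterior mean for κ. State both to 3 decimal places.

MAP estimate = 0.733, posterior mean = 0.891

Mode = exp(μ − σ²) = exp(-0.31) = 0.733.
Mean = exp(μ + σ²/2) = exp(-0.115) = 0.891.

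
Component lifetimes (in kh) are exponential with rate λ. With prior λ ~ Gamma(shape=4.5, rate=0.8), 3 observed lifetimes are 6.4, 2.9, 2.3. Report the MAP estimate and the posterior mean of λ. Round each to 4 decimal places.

Σ times = 11.6. Posterior: Gamma(shape = 4.5+3 = 7.5, rate = 0.8+11.6 = 12.4).
Mode = (α−1)/β = 6.5/12.4 = 0.5242.
Mean = α/β = 7.5/12.4 = 0.6048.
Mean > mode: the posterior has a right tail.

MAP: 0.5242. Posterior mean: 0.6048.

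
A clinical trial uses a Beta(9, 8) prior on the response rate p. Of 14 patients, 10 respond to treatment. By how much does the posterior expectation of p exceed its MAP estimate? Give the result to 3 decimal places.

Posterior: Beta(9+10, 8+4) = Beta(19, 12).
Mode = (19−1)/(19+12−2) = 18/29 = 0.621.
Mean = 19/(19+12) = 19/31 = 0.613.
Difference = 0.613 − 0.621 = -0.008.
Mode > mean: the posterior has a left tail.

-0.008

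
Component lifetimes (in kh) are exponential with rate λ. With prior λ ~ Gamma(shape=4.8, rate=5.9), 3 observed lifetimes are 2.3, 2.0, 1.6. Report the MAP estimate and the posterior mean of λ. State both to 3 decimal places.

MAP = 0.576; posterior mean = 0.661

Σ times = 5.9. Posterior: Gamma(shape = 4.8+3 = 7.8, rate = 5.9+5.9 = 11.8).
Mode = (α−1)/β = 6.8/11.8 = 0.576.
Mean = α/β = 7.8/11.8 = 0.661.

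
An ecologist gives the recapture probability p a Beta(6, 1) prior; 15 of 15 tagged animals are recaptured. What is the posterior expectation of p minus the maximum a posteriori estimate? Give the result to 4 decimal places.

Posterior: Beta(6+15, 1+0) = Beta(21, 1).
Since β = 1 ≤ 1 and α > 1, the Beta density is monotone increasing on [0,1]; the mode is at 1.
Mean = 21/(21+1) = 0.9545.
Difference = 0.9545 − 1.0000 = -0.0455.

-0.0455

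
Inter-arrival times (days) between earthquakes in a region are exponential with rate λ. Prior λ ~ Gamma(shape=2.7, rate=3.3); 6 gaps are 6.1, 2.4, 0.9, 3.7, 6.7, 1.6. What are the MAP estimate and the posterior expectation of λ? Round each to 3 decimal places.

MAP estimate = 0.312, posterior expectation = 0.352

Σ times = 21.4. Posterior: Gamma(shape = 2.7+6 = 8.7, rate = 3.3+21.4 = 24.7).
Mode = (α−1)/β = 7.7/24.7 = 0.312.
Mean = α/β = 8.7/24.7 = 0.352.
Right-skewed posterior ⇒ mode < mean.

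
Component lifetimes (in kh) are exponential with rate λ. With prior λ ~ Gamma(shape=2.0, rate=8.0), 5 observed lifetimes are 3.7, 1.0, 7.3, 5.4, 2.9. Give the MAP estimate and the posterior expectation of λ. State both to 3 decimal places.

Σ times = 20.3. Posterior: Gamma(shape = 2.0+5 = 7.0, rate = 8.0+20.3 = 28.3).
Mode = (α−1)/β = 6.0/28.3 = 0.212.
Mean = α/β = 7.0/28.3 = 0.247.
Right-skewed posterior ⇒ mode < mean.

λ_MAP = 0.212, E[λ|data] = 0.247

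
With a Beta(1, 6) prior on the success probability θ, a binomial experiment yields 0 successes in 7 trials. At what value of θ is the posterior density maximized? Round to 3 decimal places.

Posterior: Beta(1+0, 6+7) = Beta(1, 13).
Since α = 1 ≤ 1 and β > 1, the Beta density is monotone decreasing on [0,1]; the mode is at 0.
Mean = 1/(1+13) = 0.071.
This is the posterior mode — the MAP estimate.

0.000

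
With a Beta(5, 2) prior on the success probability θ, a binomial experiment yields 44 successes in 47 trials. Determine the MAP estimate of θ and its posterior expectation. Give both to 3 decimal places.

Posterior: Beta(5+44, 2+3) = Beta(49, 5).
Mode = (49−1)/(49+5−2) = 48/52 = 0.923.
Mean = 49/(49+5) = 49/54 = 0.907.
Left-skewed posterior ⇒ mean < mode.

MAP estimate = 0.923, posterior expectation = 0.907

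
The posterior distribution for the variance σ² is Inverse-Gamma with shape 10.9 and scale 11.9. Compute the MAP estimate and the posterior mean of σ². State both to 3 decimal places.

Mode = β/(α+1) = 11.9/11.9 = 1.000.
Mean = β/(α−1) = 11.9/9.9 = 1.202.

σ²_MAP = 1.000, E[σ²|data] = 1.202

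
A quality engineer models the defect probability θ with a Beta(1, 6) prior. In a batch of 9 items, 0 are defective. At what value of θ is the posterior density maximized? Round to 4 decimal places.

0.0000

Posterior: Beta(1+0, 6+9) = Beta(1, 15).
Since α = 1 ≤ 1 and β > 1, the Beta density is monotone decreasing on [0,1]; the mode is at 0.
Mean = 1/(1+15) = 0.0625.
This is the posterior mode — the MAP estimate.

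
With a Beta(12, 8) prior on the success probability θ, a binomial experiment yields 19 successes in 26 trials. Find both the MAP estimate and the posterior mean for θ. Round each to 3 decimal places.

MAP: 0.682. Posterior mean: 0.674.

Posterior: Beta(12+19, 8+7) = Beta(31, 15).
Mode = (31−1)/(31+15−2) = 30/44 = 0.682.
Mean = 31/(31+15) = 31/46 = 0.674.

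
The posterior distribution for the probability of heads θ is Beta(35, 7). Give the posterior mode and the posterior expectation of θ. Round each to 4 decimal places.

Mode = (35−1)/(35+7−2) = 34/40 = 0.8500.
Mean = 35/(35+7) = 35/42 = 0.8333.
Left-skewed posterior ⇒ mean < mode.

MAP: 0.8500. Posterior mean: 0.8333.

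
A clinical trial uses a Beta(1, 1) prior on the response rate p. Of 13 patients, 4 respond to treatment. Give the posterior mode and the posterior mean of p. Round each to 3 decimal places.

Posterior: Beta(1+4, 1+9) = Beta(5, 10).
Mode = (5−1)/(5+10−2) = 4/13 = 0.308.
With a flat prior the MAP equals the MLE, 4/13.
Mean = 5/(5+10) = 5/15 = 0.333.

MAP = 0.308, posterior mean = 0.333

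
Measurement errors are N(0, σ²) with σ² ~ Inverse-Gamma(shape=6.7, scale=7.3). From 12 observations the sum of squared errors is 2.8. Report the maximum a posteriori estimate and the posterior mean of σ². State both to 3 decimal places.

Posterior: Inverse-Gamma(shape = 6.7+12/2 = 12.7, scale = 7.3+2.8/2 = 8.7).
Mode = β/(α+1) = 8.7/13.7 = 0.635.
Mean = β/(α−1) = 8.7/11.7 = 0.744.
The posterior is right-skewed, so the mean exceeds the mode.

σ²_MAP = 0.635, E[σ²|data] = 0.744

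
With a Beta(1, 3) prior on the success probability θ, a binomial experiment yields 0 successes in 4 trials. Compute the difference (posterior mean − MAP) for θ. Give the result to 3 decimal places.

0.125

Posterior: Beta(1+0, 3+4) = Beta(1, 7).
Since α = 1 ≤ 1 and β > 1, the Beta density is monotone decreasing on [0,1]; the mode is at 0.
Mean = 1/(1+7) = 0.125.
Difference = 0.125 − 0.000 = 0.125.
The posterior is right-skewed, so the mean exceeds the mode.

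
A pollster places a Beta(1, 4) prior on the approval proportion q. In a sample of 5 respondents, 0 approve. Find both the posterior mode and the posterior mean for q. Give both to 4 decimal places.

Posterior: Beta(1+0, 4+5) = Beta(1, 9).
Since α = 1 ≤ 1 and β > 1, the Beta density is monotone decreasing on [0,1]; the mode is at 0.
Mean = 1/(1+9) = 0.1000.

MAP: 0.0000. Posterior mean: 0.1000.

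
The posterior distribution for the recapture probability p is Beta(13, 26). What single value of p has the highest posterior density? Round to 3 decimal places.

Mode = (13−1)/(13+26−2) = 12/37 = 0.324.
Mean = 13/(13+26) = 13/39 = 0.333.
This is the posterior mode — the MAP estimate.

0.324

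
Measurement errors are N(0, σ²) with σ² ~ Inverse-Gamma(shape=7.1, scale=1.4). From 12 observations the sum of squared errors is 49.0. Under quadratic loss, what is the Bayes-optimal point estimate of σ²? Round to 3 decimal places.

2.140

Posterior: Inverse-Gamma(shape = 7.1+12/2 = 13.1, scale = 1.4+49.0/2 = 25.9).
Mode = β/(α+1) = 25.9/14.1 = 1.837.
Mean = β/(α−1) = 25.9/12.1 = 2.140.
Quadratic loss ⇒ the optimal estimator is the posterior mean.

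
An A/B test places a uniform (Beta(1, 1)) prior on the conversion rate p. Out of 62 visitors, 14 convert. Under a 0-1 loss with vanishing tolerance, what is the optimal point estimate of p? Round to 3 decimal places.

Posterior: Beta(1+14, 1+48) = Beta(15, 49).
Mode = (15−1)/(15+49−2) = 14/62 = 0.226.
With a flat prior the MAP equals the MLE, 14/62.
Mean = 15/(15+49) = 15/64 = 0.234.
This is the posterior mode — the MAP estimate.

0.226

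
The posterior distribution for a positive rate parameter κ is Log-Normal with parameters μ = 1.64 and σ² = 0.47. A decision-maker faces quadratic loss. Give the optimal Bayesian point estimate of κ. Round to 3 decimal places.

Mode = exp(μ − σ²) = exp(1.17) = 3.222.
Mean = exp(μ + σ²/2) = exp(1.875) = 6.521.
Quadratic loss ⇒ the optimal estimator is the posterior mean.

6.521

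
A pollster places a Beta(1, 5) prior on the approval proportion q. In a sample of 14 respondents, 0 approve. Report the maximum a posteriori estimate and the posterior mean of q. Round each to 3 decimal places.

Posterior: Beta(1+0, 5+14) = Beta(1, 19).
Since α = 1 ≤ 1 and β > 1, the Beta density is monotone decreasing on [0,1]; the mode is at 0.
Mean = 1/(1+19) = 0.050.

MAP: 0.000. Posterior mean: 0.050.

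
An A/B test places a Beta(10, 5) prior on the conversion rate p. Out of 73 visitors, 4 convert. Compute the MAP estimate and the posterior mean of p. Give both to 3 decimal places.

MAP = 0.151; posterior mean = 0.159

Posterior: Beta(10+4, 5+69) = Beta(14, 74).
Mode = (14−1)/(14+74−2) = 13/86 = 0.151.
Mean = 14/(14+74) = 14/88 = 0.159.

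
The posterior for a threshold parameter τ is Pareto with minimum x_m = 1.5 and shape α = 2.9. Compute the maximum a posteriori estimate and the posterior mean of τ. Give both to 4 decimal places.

The Pareto density is strictly decreasing on [x_m, ∞), so the mode is x_m = 1.5000.
Mean = α·x_m/(α−1) = 2.9·1.5/1.9 = 2.2895.

MAP = 1.5000, posterior mean = 2.2895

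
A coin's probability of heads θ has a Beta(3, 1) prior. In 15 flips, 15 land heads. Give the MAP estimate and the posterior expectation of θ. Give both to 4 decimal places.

Posterior: Beta(3+15, 1+0) = Beta(18, 1).
Since β = 1 ≤ 1 and α > 1, the Beta density is monotone increasing on [0,1]; the mode is at 1.
Mean = 18/(18+1) = 0.9474.

MAP estimate = 1.0000, posterior expectation = 0.9474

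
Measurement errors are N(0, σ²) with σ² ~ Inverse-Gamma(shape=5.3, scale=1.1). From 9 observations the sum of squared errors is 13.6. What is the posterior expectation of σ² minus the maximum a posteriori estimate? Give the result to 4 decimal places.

Posterior: Inverse-Gamma(shape = 5.3+9/2 = 9.8, scale = 1.1+13.6/2 = 7.9).
Mode = β/(α+1) = 7.9/10.8 = 0.7315.
Mean = β/(α−1) = 7.9/8.8 = 0.8977.
Difference = 0.8977 − 0.7315 = 0.1662.

0.1662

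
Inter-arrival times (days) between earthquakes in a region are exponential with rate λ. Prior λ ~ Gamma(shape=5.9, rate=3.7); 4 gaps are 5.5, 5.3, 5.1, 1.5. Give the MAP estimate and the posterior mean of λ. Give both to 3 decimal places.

MAP = 0.422; posterior mean = 0.469

Σ times = 17.4. Posterior: Gamma(shape = 5.9+4 = 9.9, rate = 3.7+17.4 = 21.1).
Mode = (α−1)/β = 8.9/21.1 = 0.422.
Mean = α/β = 9.9/21.1 = 0.469.
The mean is pulled above the mode by the posterior's right skew.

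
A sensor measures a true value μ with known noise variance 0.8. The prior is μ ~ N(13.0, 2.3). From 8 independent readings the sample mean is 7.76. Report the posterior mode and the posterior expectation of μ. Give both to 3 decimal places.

MAP = 7.978; posterior mean = 7.978

Posterior for μ is Normal. Precision-weighted mean: (1/2.3·13.0 + 8/0.8·7.76) / (1/2.3 + 8/0.8) = 7.978.
A Normal posterior is symmetric, so mode = mean.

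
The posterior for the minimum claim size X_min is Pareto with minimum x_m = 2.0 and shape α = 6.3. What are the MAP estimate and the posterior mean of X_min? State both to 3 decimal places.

The Pareto density is strictly decreasing on [x_m, ∞), so the mode is x_m = 2.000.
Mean = α·x_m/(α−1) = 6.3·2.0/5.3 = 2.377.

MAP = 2.000, posterior mean = 2.377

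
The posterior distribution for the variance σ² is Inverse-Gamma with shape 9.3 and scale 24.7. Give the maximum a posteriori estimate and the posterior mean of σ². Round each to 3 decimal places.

MAP: 2.398. Posterior mean: 2.976.

Mode = β/(α+1) = 24.7/10.3 = 2.398.
Mean = β/(α−1) = 24.7/8.3 = 2.976.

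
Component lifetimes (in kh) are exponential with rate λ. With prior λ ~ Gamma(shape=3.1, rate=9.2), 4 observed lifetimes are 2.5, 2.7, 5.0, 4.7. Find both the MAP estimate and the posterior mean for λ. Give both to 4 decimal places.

Σ times = 14.9. Posterior: Gamma(shape = 3.1+4 = 7.1, rate = 9.2+14.9 = 24.1).
Mode = (α−1)/β = 6.1/24.1 = 0.2531.
Mean = α/β = 7.1/24.1 = 0.2946.

MAP estimate = 0.2531, posterior mean = 0.2946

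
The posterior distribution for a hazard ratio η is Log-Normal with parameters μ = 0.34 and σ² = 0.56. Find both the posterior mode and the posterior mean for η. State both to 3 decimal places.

Mode = exp(μ − σ²) = exp(-0.22) = 0.803.
Mean = exp(μ + σ²/2) = exp(0.620) = 1.859.
Right-skewed posterior ⇒ mode < mean.

η_MAP = 0.803, E[η|data] = 1.859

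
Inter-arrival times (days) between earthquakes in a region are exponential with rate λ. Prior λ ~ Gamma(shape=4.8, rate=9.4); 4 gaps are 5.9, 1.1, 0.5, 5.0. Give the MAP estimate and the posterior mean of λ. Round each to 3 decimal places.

Σ times = 12.5. Posterior: Gamma(shape = 4.8+4 = 8.8, rate = 9.4+12.5 = 21.9).
Mode = (α−1)/β = 7.8/21.9 = 0.356.
Mean = α/β = 8.8/21.9 = 0.402.

MAP = 0.356; posterior mean = 0.402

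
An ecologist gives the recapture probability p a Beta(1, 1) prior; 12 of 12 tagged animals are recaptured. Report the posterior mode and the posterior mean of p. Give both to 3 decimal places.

p_MAP = 1.000, E[p|data] = 0.929

Posterior: Beta(1+12, 1+0) = Beta(13, 1).
Since β = 1 ≤ 1 and α > 1, the Beta density is monotone increasing on [0,1]; the mode is at 1.
Mean = 13/(13+1) = 0.929.
The posterior is left-skewed, so the mode exceeds the mean.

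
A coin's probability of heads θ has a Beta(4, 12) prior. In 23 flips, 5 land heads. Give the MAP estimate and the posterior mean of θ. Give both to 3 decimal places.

Posterior: Beta(4+5, 12+18) = Beta(9, 30).
Mode = (9−1)/(9+30−2) = 8/37 = 0.216.
Mean = 9/(9+30) = 9/39 = 0.231.
Mean > mode: the posterior has a right tail.

θ_MAP = 0.216, E[θ|data] = 0.231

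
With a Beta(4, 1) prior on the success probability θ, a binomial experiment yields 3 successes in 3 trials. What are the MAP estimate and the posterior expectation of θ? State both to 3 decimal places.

Posterior: Beta(4+3, 1+0) = Beta(7, 1).
Since β = 1 ≤ 1 and α > 1, the Beta density is monotone increasing on [0,1]; the mode is at 1.
Mean = 7/(7+1) = 0.875.

θ_MAP = 1.000, E[θ|data] = 0.875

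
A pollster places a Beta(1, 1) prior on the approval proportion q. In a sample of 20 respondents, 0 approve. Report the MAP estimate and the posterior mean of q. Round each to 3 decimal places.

MAP = 0.000, posterior mean = 0.045

Posterior: Beta(1+0, 1+20) = Beta(1, 21).
Since α = 1 ≤ 1 and β > 1, the Beta density is monotone decreasing on [0,1]; the mode is at 0.
Mean = 1/(1+21) = 0.045.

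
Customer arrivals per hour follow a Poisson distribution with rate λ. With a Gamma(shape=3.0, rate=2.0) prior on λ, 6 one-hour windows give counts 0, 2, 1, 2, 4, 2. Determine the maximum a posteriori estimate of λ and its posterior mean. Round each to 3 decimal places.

Σ counts = 11. Posterior: Gamma(shape = 3.0+11 = 14.0, rate = 2.0+6 = 8.0).
Mode = (α−1)/β = 13.0/8.0 = 1.625.
Mean = α/β = 14.0/8.0 = 1.750.
The mean is pulled above the mode by the posterior's right skew.

λ_MAP = 1.625, E[λ|data] = 1.750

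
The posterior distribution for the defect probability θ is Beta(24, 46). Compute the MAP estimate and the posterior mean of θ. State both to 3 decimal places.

MAP: 0.338. Posterior mean: 0.343.

Mode = (24−1)/(24+46−2) = 23/68 = 0.338.
Mean = 24/(24+46) = 24/70 = 0.343.
The mean is pulled above the mode by the posterior's right skew.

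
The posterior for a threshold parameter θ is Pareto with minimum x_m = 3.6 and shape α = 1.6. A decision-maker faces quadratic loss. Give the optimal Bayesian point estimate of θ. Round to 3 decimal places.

The Pareto density is strictly decreasing on [x_m, ∞), so the mode is x_m = 3.600.
Mean = α·x_m/(α−1) = 1.6·3.6/0.6 = 9.600.
Quadratic loss ⇒ the optimal estimator is the posterior mean.

9.600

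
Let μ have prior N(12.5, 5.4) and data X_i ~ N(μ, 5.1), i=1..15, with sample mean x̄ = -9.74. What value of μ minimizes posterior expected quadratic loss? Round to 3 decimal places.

Posterior for μ is Normal. Precision-weighted mean: (1/5.4·12.5 + 15/5.1·-9.74) / (1/5.4 + 15/5.1) = -8.423.
A Normal posterior is symmetric, so mode = mean.
Quadratic loss ⇒ the optimal estimator is the posterior mean.

-8.423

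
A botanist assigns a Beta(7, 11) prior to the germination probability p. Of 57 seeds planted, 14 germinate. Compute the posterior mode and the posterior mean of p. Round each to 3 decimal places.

MAP: 0.274. Posterior mean: 0.280.

Posterior: Beta(7+14, 11+43) = Beta(21, 54).
Mode = (21−1)/(21+54−2) = 20/73 = 0.274.
Mean = 21/(21+54) = 21/75 = 0.280.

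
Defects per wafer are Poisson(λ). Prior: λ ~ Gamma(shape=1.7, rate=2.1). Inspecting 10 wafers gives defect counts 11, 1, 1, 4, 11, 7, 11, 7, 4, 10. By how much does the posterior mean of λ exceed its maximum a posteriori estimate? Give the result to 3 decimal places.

Σ counts = 67. Posterior: Gamma(shape = 1.7+67 = 68.7, rate = 2.1+10 = 12.1).
Mode = (α−1)/β = 67.7/12.1 = 5.595.
Mean = α/β = 68.7/12.1 = 5.678.
Difference = 5.678 − 5.595 = 0.083.
The mean is pulled above the mode by the posterior's right skew.

0.083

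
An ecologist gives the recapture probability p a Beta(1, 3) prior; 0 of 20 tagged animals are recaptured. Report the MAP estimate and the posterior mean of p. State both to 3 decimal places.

Posterior: Beta(1+0, 3+20) = Beta(1, 23).
Since α = 1 ≤ 1 and β > 1, the Beta density is monotone decreasing on [0,1]; the mode is at 0.
Mean = 1/(1+23) = 0.042.

MAP = 0.000; posterior mean = 0.042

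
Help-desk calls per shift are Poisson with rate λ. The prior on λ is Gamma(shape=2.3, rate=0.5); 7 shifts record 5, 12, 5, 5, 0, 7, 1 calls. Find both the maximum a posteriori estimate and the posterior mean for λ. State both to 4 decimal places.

Σ counts = 35. Posterior: Gamma(shape = 2.3+35 = 37.3, rate = 0.5+7 = 7.5).
Mode = (α−1)/β = 36.3/7.5 = 4.8400.
Mean = α/β = 37.3/7.5 = 4.9733.

MAP = 4.8400; posterior mean = 4.9733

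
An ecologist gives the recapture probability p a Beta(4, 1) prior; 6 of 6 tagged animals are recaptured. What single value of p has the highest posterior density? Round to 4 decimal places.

1.0000

Posterior: Beta(4+6, 1+0) = Beta(10, 1).
Since β = 1 ≤ 1 and α > 1, the Beta density is monotone increasing on [0,1]; the mode is at 1.
Mean = 10/(10+1) = 0.9091.
This is the posterior mode — the MAP estimate.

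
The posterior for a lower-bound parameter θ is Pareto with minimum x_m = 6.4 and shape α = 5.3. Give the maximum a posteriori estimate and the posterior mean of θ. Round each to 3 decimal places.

The Pareto density is strictly decreasing on [x_m, ∞), so the mode is x_m = 6.400.
Mean = α·x_m/(α−1) = 5.3·6.4/4.3 = 7.888.
The mean is pulled above the mode by the posterior's right skew.

MAP: 6.400. Posterior mean: 7.888.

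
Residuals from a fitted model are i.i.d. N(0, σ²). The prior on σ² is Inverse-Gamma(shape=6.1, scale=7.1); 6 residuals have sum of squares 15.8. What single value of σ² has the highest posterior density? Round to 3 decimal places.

Posterior: Inverse-Gamma(shape = 6.1+6/2 = 9.1, scale = 7.1+15.8/2 = 15.0).
Mode = β/(α+1) = 15.0/10.1 = 1.485.
Mean = β/(α−1) = 15.0/8.1 = 1.852.
This is the posterior mode — the MAP estimate.

1.485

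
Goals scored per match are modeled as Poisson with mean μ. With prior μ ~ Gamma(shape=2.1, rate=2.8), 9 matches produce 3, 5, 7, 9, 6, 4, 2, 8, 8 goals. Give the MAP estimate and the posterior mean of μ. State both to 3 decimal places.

Σ counts = 52. Posterior: Gamma(shape = 2.1+52 = 54.1, rate = 2.8+9 = 11.8).
Mode = (α−1)/β = 53.1/11.8 = 4.500.
Mean = α/β = 54.1/11.8 = 4.585.
Mean > mode: the posterior has a right tail.

MAP estimate = 4.500, posterior mean = 4.585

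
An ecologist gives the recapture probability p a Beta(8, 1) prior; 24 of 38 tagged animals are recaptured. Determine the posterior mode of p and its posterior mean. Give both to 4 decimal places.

Posterior: Beta(8+24, 1+14) = Beta(32, 15).
Mode = (32−1)/(32+15−2) = 31/45 = 0.6889.
Mean = 32/(32+15) = 32/47 = 0.6809.

MAP = 0.6889, posterior mean = 0.6809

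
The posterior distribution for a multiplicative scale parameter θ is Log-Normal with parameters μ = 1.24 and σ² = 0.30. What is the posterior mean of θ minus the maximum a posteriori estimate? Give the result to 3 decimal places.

1.455

Mode = exp(μ − σ²) = exp(0.94) = 2.560.
Mean = exp(μ + σ²/2) = exp(1.390) = 4.015.
Difference = 4.015 − 2.560 = 1.455.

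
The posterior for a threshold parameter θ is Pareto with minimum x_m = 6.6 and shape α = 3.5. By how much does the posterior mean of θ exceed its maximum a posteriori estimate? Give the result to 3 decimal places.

The Pareto density is strictly decreasing on [x_m, ∞), so the mode is x_m = 6.600.
Mean = α·x_m/(α−1) = 3.5·6.6/2.5 = 9.240.
Difference = 9.240 − 6.600 = 2.640.

2.640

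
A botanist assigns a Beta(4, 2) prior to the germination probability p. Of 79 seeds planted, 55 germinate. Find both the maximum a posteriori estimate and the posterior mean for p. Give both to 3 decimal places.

Posterior: Beta(4+55, 2+24) = Beta(59, 26).
Mode = (59−1)/(59+26−2) = 58/83 = 0.699.
Mean = 59/(59+26) = 59/85 = 0.694.

MAP = 0.699, posterior mean = 0.694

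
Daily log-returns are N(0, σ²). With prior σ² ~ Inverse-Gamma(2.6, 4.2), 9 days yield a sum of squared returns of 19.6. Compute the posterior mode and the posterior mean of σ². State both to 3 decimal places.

Posterior: Inverse-Gamma(shape = 2.6+9/2 = 7.1, scale = 4.2+19.6/2 = 14.0).
Mode = β/(α+1) = 14.0/8.1 = 1.728.
Mean = β/(α−1) = 14.0/6.1 = 2.295.
The posterior is right-skewed, so the mean exceeds the mode.

posterior mode = 1.728, posterior mean = 2.295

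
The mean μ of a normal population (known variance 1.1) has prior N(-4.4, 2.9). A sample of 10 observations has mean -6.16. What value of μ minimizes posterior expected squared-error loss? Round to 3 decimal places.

-6.096

Posterior for μ is Normal. Precision-weighted mean: (1/2.9·-4.4 + 10/1.1·-6.16) / (1/2.9 + 10/1.1) = -6.096.
A Normal posterior is symmetric, so mode = mean.
Squared-error loss ⇒ the optimal estimator is the posterior mean.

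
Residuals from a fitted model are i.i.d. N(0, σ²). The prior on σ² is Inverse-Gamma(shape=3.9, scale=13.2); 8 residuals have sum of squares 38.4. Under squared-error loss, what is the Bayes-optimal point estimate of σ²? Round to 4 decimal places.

Posterior: Inverse-Gamma(shape = 3.9+8/2 = 7.9, scale = 13.2+38.4/2 = 32.4).
Mode = β/(α+1) = 32.4/8.9 = 3.6404.
Mean = β/(α−1) = 32.4/6.9 = 4.6957.
Squared-error loss ⇒ the optimal estimator is the posterior mean.

4.6957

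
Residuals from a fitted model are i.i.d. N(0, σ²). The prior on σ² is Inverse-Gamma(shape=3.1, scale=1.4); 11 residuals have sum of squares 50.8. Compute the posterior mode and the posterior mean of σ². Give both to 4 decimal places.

MAP = 2.7917; posterior mean = 3.5263

Posterior: Inverse-Gamma(shape = 3.1+11/2 = 8.6, scale = 1.4+50.8/2 = 26.8).
Mode = β/(α+1) = 26.8/9.6 = 2.7917.
Mean = β/(α−1) = 26.8/7.6 = 3.5263.
Mean > mode: the posterior has a right tail.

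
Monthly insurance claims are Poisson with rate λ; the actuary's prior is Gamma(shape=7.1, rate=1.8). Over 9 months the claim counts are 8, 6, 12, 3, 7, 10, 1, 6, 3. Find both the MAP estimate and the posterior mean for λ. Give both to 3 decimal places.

MAP: 5.750. Posterior mean: 5.843.

Σ counts = 56. Posterior: Gamma(shape = 7.1+56 = 63.1, rate = 1.8+9 = 10.8).
Mode = (α−1)/β = 62.1/10.8 = 5.750.
Mean = α/β = 63.1/10.8 = 5.843.
Mean > mode: the posterior has a right tail.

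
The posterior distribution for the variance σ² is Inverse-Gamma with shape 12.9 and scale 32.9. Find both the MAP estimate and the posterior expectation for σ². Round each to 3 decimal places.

σ²_MAP = 2.367, E[σ²|data] = 2.765

Mode = β/(α+1) = 32.9/13.9 = 2.367.
Mean = β/(α−1) = 32.9/11.9 = 2.765.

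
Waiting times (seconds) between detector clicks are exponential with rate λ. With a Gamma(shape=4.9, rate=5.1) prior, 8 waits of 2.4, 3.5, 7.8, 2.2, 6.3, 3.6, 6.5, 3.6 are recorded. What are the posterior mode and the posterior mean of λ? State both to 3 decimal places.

Σ times = 35.9. Posterior: Gamma(shape = 4.9+8 = 12.9, rate = 5.1+35.9 = 41.0).
Mode = (α−1)/β = 11.9/41.0 = 0.290.
Mean = α/β = 12.9/41.0 = 0.315.

MAP = 0.290; posterior mean = 0.315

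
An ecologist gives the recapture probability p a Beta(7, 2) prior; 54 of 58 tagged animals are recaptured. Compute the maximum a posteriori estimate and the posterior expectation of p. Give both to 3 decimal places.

Posterior: Beta(7+54, 2+4) = Beta(61, 6).
Mode = (61−1)/(61+6−2) = 60/65 = 0.923.
Mean = 61/(61+6) = 61/67 = 0.910.
The posterior is left-skewed, so the mode exceeds the mean.

MAP: 0.923. Posterior mean: 0.910.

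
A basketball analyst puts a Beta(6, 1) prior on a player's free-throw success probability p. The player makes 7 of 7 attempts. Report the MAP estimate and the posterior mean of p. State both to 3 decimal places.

Posterior: Beta(6+7, 1+0) = Beta(13, 1).
Since β = 1 ≤ 1 and α > 1, the Beta density is monotone increasing on [0,1]; the mode is at 1.
Mean = 13/(13+1) = 0.929.
The mean is pulled below the mode by the posterior's left skew.

MAP = 1.000; posterior mean = 0.929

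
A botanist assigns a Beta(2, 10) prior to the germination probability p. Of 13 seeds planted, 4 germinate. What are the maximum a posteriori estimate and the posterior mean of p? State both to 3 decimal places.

MAP = 0.217, posterior mean = 0.240

Posterior: Beta(2+4, 10+9) = Beta(6, 19).
Mode = (6−1)/(6+19−2) = 5/23 = 0.217.
Mean = 6/(6+19) = 6/25 = 0.240.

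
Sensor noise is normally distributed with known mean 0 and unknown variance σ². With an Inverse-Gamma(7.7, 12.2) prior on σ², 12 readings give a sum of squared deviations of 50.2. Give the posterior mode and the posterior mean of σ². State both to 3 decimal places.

Posterior: Inverse-Gamma(shape = 7.7+12/2 = 13.7, scale = 12.2+50.2/2 = 37.3).
Mode = β/(α+1) = 37.3/14.7 = 2.537.
Mean = β/(α−1) = 37.3/12.7 = 2.937.

MAP: 2.537. Posterior mean: 2.937.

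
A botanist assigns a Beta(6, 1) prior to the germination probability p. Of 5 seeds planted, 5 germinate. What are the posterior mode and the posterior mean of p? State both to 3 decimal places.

MAP = 1.000, posterior mean = 0.917

Posterior: Beta(6+5, 1+0) = Beta(11, 1).
Since β = 1 ≤ 1 and α > 1, the Beta density is monotone increasing on [0,1]; the mode is at 1.
Mean = 11/(11+1) = 0.917.
The posterior is left-skewed, so the mode exceeds the mean.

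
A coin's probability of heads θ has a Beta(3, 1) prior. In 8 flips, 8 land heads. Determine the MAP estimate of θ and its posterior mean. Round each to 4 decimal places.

Posterior: Beta(3+8, 1+0) = Beta(11, 1).
Since β = 1 ≤ 1 and α > 1, the Beta density is monotone increasing on [0,1]; the mode is at 1.
Mean = 11/(11+1) = 0.9167.

MAP: 1.0000. Posterior mean: 0.9167.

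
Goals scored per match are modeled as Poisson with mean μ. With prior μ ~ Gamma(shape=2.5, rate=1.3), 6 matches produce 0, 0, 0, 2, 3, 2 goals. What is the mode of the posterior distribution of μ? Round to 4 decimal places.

1.1644

Σ counts = 7. Posterior: Gamma(shape = 2.5+7 = 9.5, rate = 1.3+6 = 7.3).
Mode = (α−1)/β = 8.5/7.3 = 1.1644.
Mean = α/β = 9.5/7.3 = 1.3014.
This is the posterior mode — the MAP estimate.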